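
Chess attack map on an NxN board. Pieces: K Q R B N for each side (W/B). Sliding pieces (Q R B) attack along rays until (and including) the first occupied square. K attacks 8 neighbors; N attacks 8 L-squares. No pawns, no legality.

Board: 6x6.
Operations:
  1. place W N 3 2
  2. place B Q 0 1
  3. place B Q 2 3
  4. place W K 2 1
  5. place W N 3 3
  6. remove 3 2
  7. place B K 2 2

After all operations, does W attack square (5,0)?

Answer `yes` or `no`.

Answer: no

Derivation:
Op 1: place WN@(3,2)
Op 2: place BQ@(0,1)
Op 3: place BQ@(2,3)
Op 4: place WK@(2,1)
Op 5: place WN@(3,3)
Op 6: remove (3,2)
Op 7: place BK@(2,2)
Per-piece attacks for W:
  WK@(2,1): attacks (2,2) (2,0) (3,1) (1,1) (3,2) (3,0) (1,2) (1,0)
  WN@(3,3): attacks (4,5) (5,4) (2,5) (1,4) (4,1) (5,2) (2,1) (1,2)
W attacks (5,0): no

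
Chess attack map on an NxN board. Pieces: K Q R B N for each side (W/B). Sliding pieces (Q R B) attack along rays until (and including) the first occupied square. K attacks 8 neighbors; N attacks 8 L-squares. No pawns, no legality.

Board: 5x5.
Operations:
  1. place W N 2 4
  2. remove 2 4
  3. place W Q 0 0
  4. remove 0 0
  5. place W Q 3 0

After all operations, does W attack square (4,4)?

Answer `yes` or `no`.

Answer: no

Derivation:
Op 1: place WN@(2,4)
Op 2: remove (2,4)
Op 3: place WQ@(0,0)
Op 4: remove (0,0)
Op 5: place WQ@(3,0)
Per-piece attacks for W:
  WQ@(3,0): attacks (3,1) (3,2) (3,3) (3,4) (4,0) (2,0) (1,0) (0,0) (4,1) (2,1) (1,2) (0,3)
W attacks (4,4): no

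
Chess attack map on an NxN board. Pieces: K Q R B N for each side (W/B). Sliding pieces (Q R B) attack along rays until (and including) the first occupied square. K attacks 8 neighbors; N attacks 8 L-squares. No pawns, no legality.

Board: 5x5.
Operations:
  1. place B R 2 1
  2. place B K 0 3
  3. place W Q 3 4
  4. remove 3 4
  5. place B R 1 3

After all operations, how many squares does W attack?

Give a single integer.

Answer: 0

Derivation:
Op 1: place BR@(2,1)
Op 2: place BK@(0,3)
Op 3: place WQ@(3,4)
Op 4: remove (3,4)
Op 5: place BR@(1,3)
Per-piece attacks for W:
Union (0 distinct): (none)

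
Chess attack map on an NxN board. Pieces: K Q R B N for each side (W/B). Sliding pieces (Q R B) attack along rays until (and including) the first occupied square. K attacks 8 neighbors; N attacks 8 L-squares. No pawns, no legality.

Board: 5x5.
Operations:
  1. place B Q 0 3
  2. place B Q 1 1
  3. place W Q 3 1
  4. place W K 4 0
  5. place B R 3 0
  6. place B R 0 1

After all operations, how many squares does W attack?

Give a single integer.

Answer: 14

Derivation:
Op 1: place BQ@(0,3)
Op 2: place BQ@(1,1)
Op 3: place WQ@(3,1)
Op 4: place WK@(4,0)
Op 5: place BR@(3,0)
Op 6: place BR@(0,1)
Per-piece attacks for W:
  WQ@(3,1): attacks (3,2) (3,3) (3,4) (3,0) (4,1) (2,1) (1,1) (4,2) (4,0) (2,2) (1,3) (0,4) (2,0) [ray(0,-1) blocked at (3,0); ray(-1,0) blocked at (1,1); ray(1,-1) blocked at (4,0)]
  WK@(4,0): attacks (4,1) (3,0) (3,1)
Union (14 distinct): (0,4) (1,1) (1,3) (2,0) (2,1) (2,2) (3,0) (3,1) (3,2) (3,3) (3,4) (4,0) (4,1) (4,2)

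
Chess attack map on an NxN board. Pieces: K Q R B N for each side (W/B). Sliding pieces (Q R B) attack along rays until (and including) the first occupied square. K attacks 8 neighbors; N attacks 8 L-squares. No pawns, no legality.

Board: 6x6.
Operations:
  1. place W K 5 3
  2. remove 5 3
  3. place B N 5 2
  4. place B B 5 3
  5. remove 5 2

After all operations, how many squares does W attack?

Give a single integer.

Op 1: place WK@(5,3)
Op 2: remove (5,3)
Op 3: place BN@(5,2)
Op 4: place BB@(5,3)
Op 5: remove (5,2)
Per-piece attacks for W:
Union (0 distinct): (none)

Answer: 0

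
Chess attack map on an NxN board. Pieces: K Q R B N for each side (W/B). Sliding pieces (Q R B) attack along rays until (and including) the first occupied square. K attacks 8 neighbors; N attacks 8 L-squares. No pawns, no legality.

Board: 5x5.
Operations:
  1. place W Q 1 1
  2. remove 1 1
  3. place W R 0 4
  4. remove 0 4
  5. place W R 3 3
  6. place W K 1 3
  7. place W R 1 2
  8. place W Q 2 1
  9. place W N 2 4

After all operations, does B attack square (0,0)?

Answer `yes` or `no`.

Answer: no

Derivation:
Op 1: place WQ@(1,1)
Op 2: remove (1,1)
Op 3: place WR@(0,4)
Op 4: remove (0,4)
Op 5: place WR@(3,3)
Op 6: place WK@(1,3)
Op 7: place WR@(1,2)
Op 8: place WQ@(2,1)
Op 9: place WN@(2,4)
Per-piece attacks for B:
B attacks (0,0): no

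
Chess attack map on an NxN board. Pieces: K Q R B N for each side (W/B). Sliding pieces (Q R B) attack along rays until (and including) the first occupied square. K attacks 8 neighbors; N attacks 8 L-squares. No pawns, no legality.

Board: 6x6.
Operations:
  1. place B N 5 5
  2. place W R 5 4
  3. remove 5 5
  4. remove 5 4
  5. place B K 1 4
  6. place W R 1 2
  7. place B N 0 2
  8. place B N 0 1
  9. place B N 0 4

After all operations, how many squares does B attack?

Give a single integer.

Answer: 14

Derivation:
Op 1: place BN@(5,5)
Op 2: place WR@(5,4)
Op 3: remove (5,5)
Op 4: remove (5,4)
Op 5: place BK@(1,4)
Op 6: place WR@(1,2)
Op 7: place BN@(0,2)
Op 8: place BN@(0,1)
Op 9: place BN@(0,4)
Per-piece attacks for B:
  BN@(0,1): attacks (1,3) (2,2) (2,0)
  BN@(0,2): attacks (1,4) (2,3) (1,0) (2,1)
  BN@(0,4): attacks (2,5) (1,2) (2,3)
  BK@(1,4): attacks (1,5) (1,3) (2,4) (0,4) (2,5) (2,3) (0,5) (0,3)
Union (14 distinct): (0,3) (0,4) (0,5) (1,0) (1,2) (1,3) (1,4) (1,5) (2,0) (2,1) (2,2) (2,3) (2,4) (2,5)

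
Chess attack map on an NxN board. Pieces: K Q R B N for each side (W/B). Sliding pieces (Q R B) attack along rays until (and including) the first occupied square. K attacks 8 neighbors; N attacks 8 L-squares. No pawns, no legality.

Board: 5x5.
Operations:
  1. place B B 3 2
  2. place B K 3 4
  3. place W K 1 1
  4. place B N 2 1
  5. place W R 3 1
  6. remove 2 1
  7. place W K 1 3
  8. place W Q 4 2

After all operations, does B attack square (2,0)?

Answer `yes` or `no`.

Op 1: place BB@(3,2)
Op 2: place BK@(3,4)
Op 3: place WK@(1,1)
Op 4: place BN@(2,1)
Op 5: place WR@(3,1)
Op 6: remove (2,1)
Op 7: place WK@(1,3)
Op 8: place WQ@(4,2)
Per-piece attacks for B:
  BB@(3,2): attacks (4,3) (4,1) (2,3) (1,4) (2,1) (1,0)
  BK@(3,4): attacks (3,3) (4,4) (2,4) (4,3) (2,3)
B attacks (2,0): no

Answer: no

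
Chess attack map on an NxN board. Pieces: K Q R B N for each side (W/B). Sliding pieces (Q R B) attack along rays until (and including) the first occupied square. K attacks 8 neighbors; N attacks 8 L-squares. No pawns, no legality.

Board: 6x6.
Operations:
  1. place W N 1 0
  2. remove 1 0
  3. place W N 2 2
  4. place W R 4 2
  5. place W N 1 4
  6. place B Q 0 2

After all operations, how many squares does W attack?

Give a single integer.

Op 1: place WN@(1,0)
Op 2: remove (1,0)
Op 3: place WN@(2,2)
Op 4: place WR@(4,2)
Op 5: place WN@(1,4)
Op 6: place BQ@(0,2)
Per-piece attacks for W:
  WN@(1,4): attacks (3,5) (2,2) (3,3) (0,2)
  WN@(2,2): attacks (3,4) (4,3) (1,4) (0,3) (3,0) (4,1) (1,0) (0,1)
  WR@(4,2): attacks (4,3) (4,4) (4,5) (4,1) (4,0) (5,2) (3,2) (2,2) [ray(-1,0) blocked at (2,2)]
Union (17 distinct): (0,1) (0,2) (0,3) (1,0) (1,4) (2,2) (3,0) (3,2) (3,3) (3,4) (3,5) (4,0) (4,1) (4,3) (4,4) (4,5) (5,2)

Answer: 17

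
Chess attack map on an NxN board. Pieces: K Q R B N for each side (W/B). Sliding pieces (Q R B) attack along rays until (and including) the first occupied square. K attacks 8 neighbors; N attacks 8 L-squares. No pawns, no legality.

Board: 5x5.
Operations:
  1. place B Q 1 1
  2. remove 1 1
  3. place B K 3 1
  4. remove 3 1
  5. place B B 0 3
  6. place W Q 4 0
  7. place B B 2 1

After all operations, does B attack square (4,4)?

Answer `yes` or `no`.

Op 1: place BQ@(1,1)
Op 2: remove (1,1)
Op 3: place BK@(3,1)
Op 4: remove (3,1)
Op 5: place BB@(0,3)
Op 6: place WQ@(4,0)
Op 7: place BB@(2,1)
Per-piece attacks for B:
  BB@(0,3): attacks (1,4) (1,2) (2,1) [ray(1,-1) blocked at (2,1)]
  BB@(2,1): attacks (3,2) (4,3) (3,0) (1,2) (0,3) (1,0) [ray(-1,1) blocked at (0,3)]
B attacks (4,4): no

Answer: no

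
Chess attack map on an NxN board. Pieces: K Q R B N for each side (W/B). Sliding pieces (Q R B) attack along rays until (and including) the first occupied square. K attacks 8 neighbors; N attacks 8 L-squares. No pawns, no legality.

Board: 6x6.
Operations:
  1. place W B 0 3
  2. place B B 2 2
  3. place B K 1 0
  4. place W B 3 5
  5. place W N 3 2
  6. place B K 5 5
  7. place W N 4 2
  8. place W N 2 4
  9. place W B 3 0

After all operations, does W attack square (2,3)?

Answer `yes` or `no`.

Op 1: place WB@(0,3)
Op 2: place BB@(2,2)
Op 3: place BK@(1,0)
Op 4: place WB@(3,5)
Op 5: place WN@(3,2)
Op 6: place BK@(5,5)
Op 7: place WN@(4,2)
Op 8: place WN@(2,4)
Op 9: place WB@(3,0)
Per-piece attacks for W:
  WB@(0,3): attacks (1,4) (2,5) (1,2) (2,1) (3,0) [ray(1,-1) blocked at (3,0)]
  WN@(2,4): attacks (4,5) (0,5) (3,2) (4,3) (1,2) (0,3)
  WB@(3,0): attacks (4,1) (5,2) (2,1) (1,2) (0,3) [ray(-1,1) blocked at (0,3)]
  WN@(3,2): attacks (4,4) (5,3) (2,4) (1,3) (4,0) (5,1) (2,0) (1,1)
  WB@(3,5): attacks (4,4) (5,3) (2,4) [ray(-1,-1) blocked at (2,4)]
  WN@(4,2): attacks (5,4) (3,4) (2,3) (5,0) (3,0) (2,1)
W attacks (2,3): yes

Answer: yes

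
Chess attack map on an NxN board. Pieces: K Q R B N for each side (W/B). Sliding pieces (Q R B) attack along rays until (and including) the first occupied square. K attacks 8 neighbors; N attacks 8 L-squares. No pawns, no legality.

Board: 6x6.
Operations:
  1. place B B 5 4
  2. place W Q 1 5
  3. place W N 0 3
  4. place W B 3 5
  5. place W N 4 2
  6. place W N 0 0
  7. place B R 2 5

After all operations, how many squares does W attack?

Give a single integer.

Answer: 22

Derivation:
Op 1: place BB@(5,4)
Op 2: place WQ@(1,5)
Op 3: place WN@(0,3)
Op 4: place WB@(3,5)
Op 5: place WN@(4,2)
Op 6: place WN@(0,0)
Op 7: place BR@(2,5)
Per-piece attacks for W:
  WN@(0,0): attacks (1,2) (2,1)
  WN@(0,3): attacks (1,5) (2,4) (1,1) (2,2)
  WQ@(1,5): attacks (1,4) (1,3) (1,2) (1,1) (1,0) (2,5) (0,5) (2,4) (3,3) (4,2) (0,4) [ray(1,0) blocked at (2,5); ray(1,-1) blocked at (4,2)]
  WB@(3,5): attacks (4,4) (5,3) (2,4) (1,3) (0,2)
  WN@(4,2): attacks (5,4) (3,4) (2,3) (5,0) (3,0) (2,1)
Union (22 distinct): (0,2) (0,4) (0,5) (1,0) (1,1) (1,2) (1,3) (1,4) (1,5) (2,1) (2,2) (2,3) (2,4) (2,5) (3,0) (3,3) (3,4) (4,2) (4,4) (5,0) (5,3) (5,4)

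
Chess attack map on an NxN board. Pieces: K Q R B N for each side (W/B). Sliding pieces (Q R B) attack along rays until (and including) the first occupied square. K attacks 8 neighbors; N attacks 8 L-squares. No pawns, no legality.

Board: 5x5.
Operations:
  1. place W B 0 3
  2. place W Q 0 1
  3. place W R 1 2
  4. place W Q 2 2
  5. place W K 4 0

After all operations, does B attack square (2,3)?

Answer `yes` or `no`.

Answer: no

Derivation:
Op 1: place WB@(0,3)
Op 2: place WQ@(0,1)
Op 3: place WR@(1,2)
Op 4: place WQ@(2,2)
Op 5: place WK@(4,0)
Per-piece attacks for B:
B attacks (2,3): no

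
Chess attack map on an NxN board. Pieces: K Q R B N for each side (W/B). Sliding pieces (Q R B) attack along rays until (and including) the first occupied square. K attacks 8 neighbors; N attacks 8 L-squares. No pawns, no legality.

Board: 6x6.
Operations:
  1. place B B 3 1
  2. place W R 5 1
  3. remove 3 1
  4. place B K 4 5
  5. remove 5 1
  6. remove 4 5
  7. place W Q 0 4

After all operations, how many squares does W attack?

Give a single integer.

Op 1: place BB@(3,1)
Op 2: place WR@(5,1)
Op 3: remove (3,1)
Op 4: place BK@(4,5)
Op 5: remove (5,1)
Op 6: remove (4,5)
Op 7: place WQ@(0,4)
Per-piece attacks for W:
  WQ@(0,4): attacks (0,5) (0,3) (0,2) (0,1) (0,0) (1,4) (2,4) (3,4) (4,4) (5,4) (1,5) (1,3) (2,2) (3,1) (4,0)
Union (15 distinct): (0,0) (0,1) (0,2) (0,3) (0,5) (1,3) (1,4) (1,5) (2,2) (2,4) (3,1) (3,4) (4,0) (4,4) (5,4)

Answer: 15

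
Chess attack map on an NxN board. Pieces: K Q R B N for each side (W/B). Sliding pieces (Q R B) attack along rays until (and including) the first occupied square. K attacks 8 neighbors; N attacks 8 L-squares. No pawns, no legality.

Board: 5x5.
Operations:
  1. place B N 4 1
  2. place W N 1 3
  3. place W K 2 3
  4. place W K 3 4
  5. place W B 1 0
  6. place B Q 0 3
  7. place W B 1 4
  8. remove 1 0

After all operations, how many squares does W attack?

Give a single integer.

Op 1: place BN@(4,1)
Op 2: place WN@(1,3)
Op 3: place WK@(2,3)
Op 4: place WK@(3,4)
Op 5: place WB@(1,0)
Op 6: place BQ@(0,3)
Op 7: place WB@(1,4)
Op 8: remove (1,0)
Per-piece attacks for W:
  WN@(1,3): attacks (3,4) (2,1) (3,2) (0,1)
  WB@(1,4): attacks (2,3) (0,3) [ray(1,-1) blocked at (2,3); ray(-1,-1) blocked at (0,3)]
  WK@(2,3): attacks (2,4) (2,2) (3,3) (1,3) (3,4) (3,2) (1,4) (1,2)
  WK@(3,4): attacks (3,3) (4,4) (2,4) (4,3) (2,3)
Union (14 distinct): (0,1) (0,3) (1,2) (1,3) (1,4) (2,1) (2,2) (2,3) (2,4) (3,2) (3,3) (3,4) (4,3) (4,4)

Answer: 14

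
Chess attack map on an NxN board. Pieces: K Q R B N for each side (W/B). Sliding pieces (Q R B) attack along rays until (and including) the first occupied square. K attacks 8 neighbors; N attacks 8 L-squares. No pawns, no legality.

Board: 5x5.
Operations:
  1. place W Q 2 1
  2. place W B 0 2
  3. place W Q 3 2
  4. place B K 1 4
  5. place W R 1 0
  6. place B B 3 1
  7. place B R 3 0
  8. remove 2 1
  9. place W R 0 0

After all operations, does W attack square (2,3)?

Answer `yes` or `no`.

Op 1: place WQ@(2,1)
Op 2: place WB@(0,2)
Op 3: place WQ@(3,2)
Op 4: place BK@(1,4)
Op 5: place WR@(1,0)
Op 6: place BB@(3,1)
Op 7: place BR@(3,0)
Op 8: remove (2,1)
Op 9: place WR@(0,0)
Per-piece attacks for W:
  WR@(0,0): attacks (0,1) (0,2) (1,0) [ray(0,1) blocked at (0,2); ray(1,0) blocked at (1,0)]
  WB@(0,2): attacks (1,3) (2,4) (1,1) (2,0)
  WR@(1,0): attacks (1,1) (1,2) (1,3) (1,4) (2,0) (3,0) (0,0) [ray(0,1) blocked at (1,4); ray(1,0) blocked at (3,0); ray(-1,0) blocked at (0,0)]
  WQ@(3,2): attacks (3,3) (3,4) (3,1) (4,2) (2,2) (1,2) (0,2) (4,3) (4,1) (2,3) (1,4) (2,1) (1,0) [ray(0,-1) blocked at (3,1); ray(-1,0) blocked at (0,2); ray(-1,1) blocked at (1,4); ray(-1,-1) blocked at (1,0)]
W attacks (2,3): yes

Answer: yes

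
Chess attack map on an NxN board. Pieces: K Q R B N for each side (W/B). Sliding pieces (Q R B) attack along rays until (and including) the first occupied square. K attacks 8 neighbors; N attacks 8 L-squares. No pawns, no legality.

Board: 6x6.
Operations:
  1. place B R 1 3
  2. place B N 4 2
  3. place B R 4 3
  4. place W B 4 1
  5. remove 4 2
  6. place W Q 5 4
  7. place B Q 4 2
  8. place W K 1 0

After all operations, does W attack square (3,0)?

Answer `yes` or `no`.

Op 1: place BR@(1,3)
Op 2: place BN@(4,2)
Op 3: place BR@(4,3)
Op 4: place WB@(4,1)
Op 5: remove (4,2)
Op 6: place WQ@(5,4)
Op 7: place BQ@(4,2)
Op 8: place WK@(1,0)
Per-piece attacks for W:
  WK@(1,0): attacks (1,1) (2,0) (0,0) (2,1) (0,1)
  WB@(4,1): attacks (5,2) (5,0) (3,2) (2,3) (1,4) (0,5) (3,0)
  WQ@(5,4): attacks (5,5) (5,3) (5,2) (5,1) (5,0) (4,4) (3,4) (2,4) (1,4) (0,4) (4,5) (4,3) [ray(-1,-1) blocked at (4,3)]
W attacks (3,0): yes

Answer: yes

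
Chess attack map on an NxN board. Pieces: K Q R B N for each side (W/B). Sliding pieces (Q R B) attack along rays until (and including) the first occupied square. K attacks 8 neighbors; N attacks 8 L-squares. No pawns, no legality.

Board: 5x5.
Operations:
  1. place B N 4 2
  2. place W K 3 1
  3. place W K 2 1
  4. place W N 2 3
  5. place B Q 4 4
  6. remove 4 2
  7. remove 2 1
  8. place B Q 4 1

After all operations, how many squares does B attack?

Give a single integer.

Op 1: place BN@(4,2)
Op 2: place WK@(3,1)
Op 3: place WK@(2,1)
Op 4: place WN@(2,3)
Op 5: place BQ@(4,4)
Op 6: remove (4,2)
Op 7: remove (2,1)
Op 8: place BQ@(4,1)
Per-piece attacks for B:
  BQ@(4,1): attacks (4,2) (4,3) (4,4) (4,0) (3,1) (3,2) (2,3) (3,0) [ray(0,1) blocked at (4,4); ray(-1,0) blocked at (3,1); ray(-1,1) blocked at (2,3)]
  BQ@(4,4): attacks (4,3) (4,2) (4,1) (3,4) (2,4) (1,4) (0,4) (3,3) (2,2) (1,1) (0,0) [ray(0,-1) blocked at (4,1)]
Union (17 distinct): (0,0) (0,4) (1,1) (1,4) (2,2) (2,3) (2,4) (3,0) (3,1) (3,2) (3,3) (3,4) (4,0) (4,1) (4,2) (4,3) (4,4)

Answer: 17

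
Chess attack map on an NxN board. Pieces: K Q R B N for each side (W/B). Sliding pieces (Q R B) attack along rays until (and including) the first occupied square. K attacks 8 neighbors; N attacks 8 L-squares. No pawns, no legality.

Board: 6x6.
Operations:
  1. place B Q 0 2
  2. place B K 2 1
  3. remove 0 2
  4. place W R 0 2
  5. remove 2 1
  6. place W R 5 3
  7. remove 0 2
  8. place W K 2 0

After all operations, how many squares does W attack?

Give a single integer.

Answer: 15

Derivation:
Op 1: place BQ@(0,2)
Op 2: place BK@(2,1)
Op 3: remove (0,2)
Op 4: place WR@(0,2)
Op 5: remove (2,1)
Op 6: place WR@(5,3)
Op 7: remove (0,2)
Op 8: place WK@(2,0)
Per-piece attacks for W:
  WK@(2,0): attacks (2,1) (3,0) (1,0) (3,1) (1,1)
  WR@(5,3): attacks (5,4) (5,5) (5,2) (5,1) (5,0) (4,3) (3,3) (2,3) (1,3) (0,3)
Union (15 distinct): (0,3) (1,0) (1,1) (1,3) (2,1) (2,3) (3,0) (3,1) (3,3) (4,3) (5,0) (5,1) (5,2) (5,4) (5,5)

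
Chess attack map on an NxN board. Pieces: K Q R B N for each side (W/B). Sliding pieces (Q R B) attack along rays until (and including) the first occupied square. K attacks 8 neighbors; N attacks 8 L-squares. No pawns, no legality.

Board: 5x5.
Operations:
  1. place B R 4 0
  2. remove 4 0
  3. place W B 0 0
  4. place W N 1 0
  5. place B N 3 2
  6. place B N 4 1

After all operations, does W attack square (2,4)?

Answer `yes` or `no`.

Op 1: place BR@(4,0)
Op 2: remove (4,0)
Op 3: place WB@(0,0)
Op 4: place WN@(1,0)
Op 5: place BN@(3,2)
Op 6: place BN@(4,1)
Per-piece attacks for W:
  WB@(0,0): attacks (1,1) (2,2) (3,3) (4,4)
  WN@(1,0): attacks (2,2) (3,1) (0,2)
W attacks (2,4): no

Answer: no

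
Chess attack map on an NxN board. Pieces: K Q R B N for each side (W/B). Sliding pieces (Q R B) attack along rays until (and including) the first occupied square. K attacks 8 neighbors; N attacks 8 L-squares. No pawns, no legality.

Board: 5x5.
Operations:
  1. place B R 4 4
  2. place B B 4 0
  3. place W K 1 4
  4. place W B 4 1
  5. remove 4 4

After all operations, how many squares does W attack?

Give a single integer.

Op 1: place BR@(4,4)
Op 2: place BB@(4,0)
Op 3: place WK@(1,4)
Op 4: place WB@(4,1)
Op 5: remove (4,4)
Per-piece attacks for W:
  WK@(1,4): attacks (1,3) (2,4) (0,4) (2,3) (0,3)
  WB@(4,1): attacks (3,2) (2,3) (1,4) (3,0) [ray(-1,1) blocked at (1,4)]
Union (8 distinct): (0,3) (0,4) (1,3) (1,4) (2,3) (2,4) (3,0) (3,2)

Answer: 8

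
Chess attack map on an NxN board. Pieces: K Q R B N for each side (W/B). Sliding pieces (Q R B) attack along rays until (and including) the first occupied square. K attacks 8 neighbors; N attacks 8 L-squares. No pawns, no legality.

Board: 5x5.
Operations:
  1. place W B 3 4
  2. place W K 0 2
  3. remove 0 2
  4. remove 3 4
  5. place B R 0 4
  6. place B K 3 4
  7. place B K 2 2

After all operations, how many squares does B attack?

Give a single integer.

Op 1: place WB@(3,4)
Op 2: place WK@(0,2)
Op 3: remove (0,2)
Op 4: remove (3,4)
Op 5: place BR@(0,4)
Op 6: place BK@(3,4)
Op 7: place BK@(2,2)
Per-piece attacks for B:
  BR@(0,4): attacks (0,3) (0,2) (0,1) (0,0) (1,4) (2,4) (3,4) [ray(1,0) blocked at (3,4)]
  BK@(2,2): attacks (2,3) (2,1) (3,2) (1,2) (3,3) (3,1) (1,3) (1,1)
  BK@(3,4): attacks (3,3) (4,4) (2,4) (4,3) (2,3)
Union (17 distinct): (0,0) (0,1) (0,2) (0,3) (1,1) (1,2) (1,3) (1,4) (2,1) (2,3) (2,4) (3,1) (3,2) (3,3) (3,4) (4,3) (4,4)

Answer: 17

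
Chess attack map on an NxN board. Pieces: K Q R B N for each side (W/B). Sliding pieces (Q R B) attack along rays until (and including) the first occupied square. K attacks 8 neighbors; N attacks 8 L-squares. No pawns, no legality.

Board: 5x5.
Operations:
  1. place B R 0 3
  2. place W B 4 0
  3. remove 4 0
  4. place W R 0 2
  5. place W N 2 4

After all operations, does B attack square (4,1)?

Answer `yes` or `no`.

Answer: no

Derivation:
Op 1: place BR@(0,3)
Op 2: place WB@(4,0)
Op 3: remove (4,0)
Op 4: place WR@(0,2)
Op 5: place WN@(2,4)
Per-piece attacks for B:
  BR@(0,3): attacks (0,4) (0,2) (1,3) (2,3) (3,3) (4,3) [ray(0,-1) blocked at (0,2)]
B attacks (4,1): no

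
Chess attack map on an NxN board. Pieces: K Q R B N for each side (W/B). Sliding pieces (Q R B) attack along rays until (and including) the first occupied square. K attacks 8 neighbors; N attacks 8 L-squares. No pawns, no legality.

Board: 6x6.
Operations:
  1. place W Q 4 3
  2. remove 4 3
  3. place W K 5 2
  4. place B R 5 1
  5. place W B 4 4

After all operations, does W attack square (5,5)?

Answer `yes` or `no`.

Op 1: place WQ@(4,3)
Op 2: remove (4,3)
Op 3: place WK@(5,2)
Op 4: place BR@(5,1)
Op 5: place WB@(4,4)
Per-piece attacks for W:
  WB@(4,4): attacks (5,5) (5,3) (3,5) (3,3) (2,2) (1,1) (0,0)
  WK@(5,2): attacks (5,3) (5,1) (4,2) (4,3) (4,1)
W attacks (5,5): yes

Answer: yes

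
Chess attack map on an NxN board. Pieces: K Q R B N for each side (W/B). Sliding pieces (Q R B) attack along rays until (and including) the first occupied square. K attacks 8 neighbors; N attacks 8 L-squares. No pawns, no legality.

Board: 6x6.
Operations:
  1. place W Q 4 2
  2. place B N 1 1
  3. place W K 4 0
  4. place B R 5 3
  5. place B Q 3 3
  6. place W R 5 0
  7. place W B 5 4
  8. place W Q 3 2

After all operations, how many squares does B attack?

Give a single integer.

Answer: 21

Derivation:
Op 1: place WQ@(4,2)
Op 2: place BN@(1,1)
Op 3: place WK@(4,0)
Op 4: place BR@(5,3)
Op 5: place BQ@(3,3)
Op 6: place WR@(5,0)
Op 7: place WB@(5,4)
Op 8: place WQ@(3,2)
Per-piece attacks for B:
  BN@(1,1): attacks (2,3) (3,2) (0,3) (3,0)
  BQ@(3,3): attacks (3,4) (3,5) (3,2) (4,3) (5,3) (2,3) (1,3) (0,3) (4,4) (5,5) (4,2) (2,4) (1,5) (2,2) (1,1) [ray(0,-1) blocked at (3,2); ray(1,0) blocked at (5,3); ray(1,-1) blocked at (4,2); ray(-1,-1) blocked at (1,1)]
  BR@(5,3): attacks (5,4) (5,2) (5,1) (5,0) (4,3) (3,3) [ray(0,1) blocked at (5,4); ray(0,-1) blocked at (5,0); ray(-1,0) blocked at (3,3)]
Union (21 distinct): (0,3) (1,1) (1,3) (1,5) (2,2) (2,3) (2,4) (3,0) (3,2) (3,3) (3,4) (3,5) (4,2) (4,3) (4,4) (5,0) (5,1) (5,2) (5,3) (5,4) (5,5)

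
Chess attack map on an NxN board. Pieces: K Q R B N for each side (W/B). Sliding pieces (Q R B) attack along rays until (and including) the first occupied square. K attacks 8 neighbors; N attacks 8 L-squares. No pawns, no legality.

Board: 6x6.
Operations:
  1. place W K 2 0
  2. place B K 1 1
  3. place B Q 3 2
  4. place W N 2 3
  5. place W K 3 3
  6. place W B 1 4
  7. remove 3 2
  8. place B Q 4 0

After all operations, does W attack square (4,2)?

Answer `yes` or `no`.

Op 1: place WK@(2,0)
Op 2: place BK@(1,1)
Op 3: place BQ@(3,2)
Op 4: place WN@(2,3)
Op 5: place WK@(3,3)
Op 6: place WB@(1,4)
Op 7: remove (3,2)
Op 8: place BQ@(4,0)
Per-piece attacks for W:
  WB@(1,4): attacks (2,5) (2,3) (0,5) (0,3) [ray(1,-1) blocked at (2,3)]
  WK@(2,0): attacks (2,1) (3,0) (1,0) (3,1) (1,1)
  WN@(2,3): attacks (3,5) (4,4) (1,5) (0,4) (3,1) (4,2) (1,1) (0,2)
  WK@(3,3): attacks (3,4) (3,2) (4,3) (2,3) (4,4) (4,2) (2,4) (2,2)
W attacks (4,2): yes

Answer: yes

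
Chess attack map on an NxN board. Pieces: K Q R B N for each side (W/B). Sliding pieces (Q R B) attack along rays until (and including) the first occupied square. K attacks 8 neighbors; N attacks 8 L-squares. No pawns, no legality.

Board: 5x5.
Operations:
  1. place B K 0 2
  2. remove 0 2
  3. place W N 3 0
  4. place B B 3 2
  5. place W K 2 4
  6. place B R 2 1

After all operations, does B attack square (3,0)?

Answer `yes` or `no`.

Op 1: place BK@(0,2)
Op 2: remove (0,2)
Op 3: place WN@(3,0)
Op 4: place BB@(3,2)
Op 5: place WK@(2,4)
Op 6: place BR@(2,1)
Per-piece attacks for B:
  BR@(2,1): attacks (2,2) (2,3) (2,4) (2,0) (3,1) (4,1) (1,1) (0,1) [ray(0,1) blocked at (2,4)]
  BB@(3,2): attacks (4,3) (4,1) (2,3) (1,4) (2,1) [ray(-1,-1) blocked at (2,1)]
B attacks (3,0): no

Answer: no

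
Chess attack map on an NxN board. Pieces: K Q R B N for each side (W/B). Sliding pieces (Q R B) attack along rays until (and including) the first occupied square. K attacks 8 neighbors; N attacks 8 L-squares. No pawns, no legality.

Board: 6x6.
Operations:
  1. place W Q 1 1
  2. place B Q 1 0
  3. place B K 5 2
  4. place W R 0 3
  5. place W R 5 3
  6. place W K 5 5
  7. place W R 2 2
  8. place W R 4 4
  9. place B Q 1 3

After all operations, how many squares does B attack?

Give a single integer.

Answer: 26

Derivation:
Op 1: place WQ@(1,1)
Op 2: place BQ@(1,0)
Op 3: place BK@(5,2)
Op 4: place WR@(0,3)
Op 5: place WR@(5,3)
Op 6: place WK@(5,5)
Op 7: place WR@(2,2)
Op 8: place WR@(4,4)
Op 9: place BQ@(1,3)
Per-piece attacks for B:
  BQ@(1,0): attacks (1,1) (2,0) (3,0) (4,0) (5,0) (0,0) (2,1) (3,2) (4,3) (5,4) (0,1) [ray(0,1) blocked at (1,1)]
  BQ@(1,3): attacks (1,4) (1,5) (1,2) (1,1) (2,3) (3,3) (4,3) (5,3) (0,3) (2,4) (3,5) (2,2) (0,4) (0,2) [ray(0,-1) blocked at (1,1); ray(1,0) blocked at (5,3); ray(-1,0) blocked at (0,3); ray(1,-1) blocked at (2,2)]
  BK@(5,2): attacks (5,3) (5,1) (4,2) (4,3) (4,1)
Union (26 distinct): (0,0) (0,1) (0,2) (0,3) (0,4) (1,1) (1,2) (1,4) (1,5) (2,0) (2,1) (2,2) (2,3) (2,4) (3,0) (3,2) (3,3) (3,5) (4,0) (4,1) (4,2) (4,3) (5,0) (5,1) (5,3) (5,4)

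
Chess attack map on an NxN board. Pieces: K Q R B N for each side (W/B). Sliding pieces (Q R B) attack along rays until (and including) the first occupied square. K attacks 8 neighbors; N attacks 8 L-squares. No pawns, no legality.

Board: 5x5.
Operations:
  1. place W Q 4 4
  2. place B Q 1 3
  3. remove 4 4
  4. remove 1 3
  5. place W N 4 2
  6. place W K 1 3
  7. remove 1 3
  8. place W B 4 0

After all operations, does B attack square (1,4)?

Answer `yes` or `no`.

Answer: no

Derivation:
Op 1: place WQ@(4,4)
Op 2: place BQ@(1,3)
Op 3: remove (4,4)
Op 4: remove (1,3)
Op 5: place WN@(4,2)
Op 6: place WK@(1,3)
Op 7: remove (1,3)
Op 8: place WB@(4,0)
Per-piece attacks for B:
B attacks (1,4): no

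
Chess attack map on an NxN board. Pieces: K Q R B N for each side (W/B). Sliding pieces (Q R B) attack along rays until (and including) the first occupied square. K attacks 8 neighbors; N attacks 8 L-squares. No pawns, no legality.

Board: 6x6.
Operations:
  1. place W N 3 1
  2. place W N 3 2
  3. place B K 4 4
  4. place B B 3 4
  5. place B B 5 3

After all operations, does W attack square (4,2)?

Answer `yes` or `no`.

Answer: no

Derivation:
Op 1: place WN@(3,1)
Op 2: place WN@(3,2)
Op 3: place BK@(4,4)
Op 4: place BB@(3,4)
Op 5: place BB@(5,3)
Per-piece attacks for W:
  WN@(3,1): attacks (4,3) (5,2) (2,3) (1,2) (5,0) (1,0)
  WN@(3,2): attacks (4,4) (5,3) (2,4) (1,3) (4,0) (5,1) (2,0) (1,1)
W attacks (4,2): no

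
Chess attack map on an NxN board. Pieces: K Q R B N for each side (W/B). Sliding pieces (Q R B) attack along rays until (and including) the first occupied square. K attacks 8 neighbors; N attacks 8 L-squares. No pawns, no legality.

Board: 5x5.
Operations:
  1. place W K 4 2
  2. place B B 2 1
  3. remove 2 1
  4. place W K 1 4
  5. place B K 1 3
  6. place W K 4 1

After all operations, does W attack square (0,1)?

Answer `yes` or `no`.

Op 1: place WK@(4,2)
Op 2: place BB@(2,1)
Op 3: remove (2,1)
Op 4: place WK@(1,4)
Op 5: place BK@(1,3)
Op 6: place WK@(4,1)
Per-piece attacks for W:
  WK@(1,4): attacks (1,3) (2,4) (0,4) (2,3) (0,3)
  WK@(4,1): attacks (4,2) (4,0) (3,1) (3,2) (3,0)
  WK@(4,2): attacks (4,3) (4,1) (3,2) (3,3) (3,1)
W attacks (0,1): no

Answer: no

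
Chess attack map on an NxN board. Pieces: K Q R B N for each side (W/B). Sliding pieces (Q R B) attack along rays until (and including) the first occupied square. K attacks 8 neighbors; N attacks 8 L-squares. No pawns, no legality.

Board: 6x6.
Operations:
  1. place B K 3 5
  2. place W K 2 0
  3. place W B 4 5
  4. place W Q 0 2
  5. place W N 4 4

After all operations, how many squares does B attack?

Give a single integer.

Op 1: place BK@(3,5)
Op 2: place WK@(2,0)
Op 3: place WB@(4,5)
Op 4: place WQ@(0,2)
Op 5: place WN@(4,4)
Per-piece attacks for B:
  BK@(3,5): attacks (3,4) (4,5) (2,5) (4,4) (2,4)
Union (5 distinct): (2,4) (2,5) (3,4) (4,4) (4,5)

Answer: 5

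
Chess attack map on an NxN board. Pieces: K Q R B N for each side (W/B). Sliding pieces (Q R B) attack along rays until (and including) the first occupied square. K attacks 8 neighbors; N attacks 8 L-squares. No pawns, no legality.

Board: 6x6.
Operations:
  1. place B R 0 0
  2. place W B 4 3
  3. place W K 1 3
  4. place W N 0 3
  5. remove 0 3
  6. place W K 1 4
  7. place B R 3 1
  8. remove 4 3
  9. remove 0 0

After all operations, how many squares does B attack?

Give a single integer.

Answer: 10

Derivation:
Op 1: place BR@(0,0)
Op 2: place WB@(4,3)
Op 3: place WK@(1,3)
Op 4: place WN@(0,3)
Op 5: remove (0,3)
Op 6: place WK@(1,4)
Op 7: place BR@(3,1)
Op 8: remove (4,3)
Op 9: remove (0,0)
Per-piece attacks for B:
  BR@(3,1): attacks (3,2) (3,3) (3,4) (3,5) (3,0) (4,1) (5,1) (2,1) (1,1) (0,1)
Union (10 distinct): (0,1) (1,1) (2,1) (3,0) (3,2) (3,3) (3,4) (3,5) (4,1) (5,1)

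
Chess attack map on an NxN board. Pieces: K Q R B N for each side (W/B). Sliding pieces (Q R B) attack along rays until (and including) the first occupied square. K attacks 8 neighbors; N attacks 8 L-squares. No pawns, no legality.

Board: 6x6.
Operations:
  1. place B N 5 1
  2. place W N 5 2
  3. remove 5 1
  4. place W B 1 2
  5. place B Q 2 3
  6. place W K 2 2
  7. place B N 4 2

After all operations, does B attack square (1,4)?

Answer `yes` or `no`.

Answer: yes

Derivation:
Op 1: place BN@(5,1)
Op 2: place WN@(5,2)
Op 3: remove (5,1)
Op 4: place WB@(1,2)
Op 5: place BQ@(2,3)
Op 6: place WK@(2,2)
Op 7: place BN@(4,2)
Per-piece attacks for B:
  BQ@(2,3): attacks (2,4) (2,5) (2,2) (3,3) (4,3) (5,3) (1,3) (0,3) (3,4) (4,5) (3,2) (4,1) (5,0) (1,4) (0,5) (1,2) [ray(0,-1) blocked at (2,2); ray(-1,-1) blocked at (1,2)]
  BN@(4,2): attacks (5,4) (3,4) (2,3) (5,0) (3,0) (2,1)
B attacks (1,4): yes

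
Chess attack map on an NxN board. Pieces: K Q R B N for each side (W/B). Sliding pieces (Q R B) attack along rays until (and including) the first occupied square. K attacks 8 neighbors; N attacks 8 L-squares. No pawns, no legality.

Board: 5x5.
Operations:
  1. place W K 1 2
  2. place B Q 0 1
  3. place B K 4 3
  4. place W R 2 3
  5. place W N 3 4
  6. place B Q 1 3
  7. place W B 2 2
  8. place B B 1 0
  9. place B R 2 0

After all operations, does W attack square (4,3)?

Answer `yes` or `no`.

Op 1: place WK@(1,2)
Op 2: place BQ@(0,1)
Op 3: place BK@(4,3)
Op 4: place WR@(2,3)
Op 5: place WN@(3,4)
Op 6: place BQ@(1,3)
Op 7: place WB@(2,2)
Op 8: place BB@(1,0)
Op 9: place BR@(2,0)
Per-piece attacks for W:
  WK@(1,2): attacks (1,3) (1,1) (2,2) (0,2) (2,3) (2,1) (0,3) (0,1)
  WB@(2,2): attacks (3,3) (4,4) (3,1) (4,0) (1,3) (1,1) (0,0) [ray(-1,1) blocked at (1,3)]
  WR@(2,3): attacks (2,4) (2,2) (3,3) (4,3) (1,3) [ray(0,-1) blocked at (2,2); ray(1,0) blocked at (4,3); ray(-1,0) blocked at (1,3)]
  WN@(3,4): attacks (4,2) (2,2) (1,3)
W attacks (4,3): yes

Answer: yes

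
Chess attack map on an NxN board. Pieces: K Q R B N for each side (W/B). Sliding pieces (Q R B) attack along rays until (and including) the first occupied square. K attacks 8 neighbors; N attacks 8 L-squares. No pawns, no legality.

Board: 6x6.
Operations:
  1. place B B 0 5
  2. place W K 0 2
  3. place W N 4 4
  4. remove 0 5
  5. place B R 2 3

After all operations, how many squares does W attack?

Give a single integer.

Op 1: place BB@(0,5)
Op 2: place WK@(0,2)
Op 3: place WN@(4,4)
Op 4: remove (0,5)
Op 5: place BR@(2,3)
Per-piece attacks for W:
  WK@(0,2): attacks (0,3) (0,1) (1,2) (1,3) (1,1)
  WN@(4,4): attacks (2,5) (5,2) (3,2) (2,3)
Union (9 distinct): (0,1) (0,3) (1,1) (1,2) (1,3) (2,3) (2,5) (3,2) (5,2)

Answer: 9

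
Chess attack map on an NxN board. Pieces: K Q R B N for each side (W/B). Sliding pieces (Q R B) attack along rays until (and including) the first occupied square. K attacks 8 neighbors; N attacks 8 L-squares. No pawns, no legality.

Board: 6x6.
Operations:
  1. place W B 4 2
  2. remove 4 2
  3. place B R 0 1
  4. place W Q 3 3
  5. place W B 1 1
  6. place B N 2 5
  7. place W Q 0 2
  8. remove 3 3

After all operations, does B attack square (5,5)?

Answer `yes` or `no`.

Op 1: place WB@(4,2)
Op 2: remove (4,2)
Op 3: place BR@(0,1)
Op 4: place WQ@(3,3)
Op 5: place WB@(1,1)
Op 6: place BN@(2,5)
Op 7: place WQ@(0,2)
Op 8: remove (3,3)
Per-piece attacks for B:
  BR@(0,1): attacks (0,2) (0,0) (1,1) [ray(0,1) blocked at (0,2); ray(1,0) blocked at (1,1)]
  BN@(2,5): attacks (3,3) (4,4) (1,3) (0,4)
B attacks (5,5): no

Answer: no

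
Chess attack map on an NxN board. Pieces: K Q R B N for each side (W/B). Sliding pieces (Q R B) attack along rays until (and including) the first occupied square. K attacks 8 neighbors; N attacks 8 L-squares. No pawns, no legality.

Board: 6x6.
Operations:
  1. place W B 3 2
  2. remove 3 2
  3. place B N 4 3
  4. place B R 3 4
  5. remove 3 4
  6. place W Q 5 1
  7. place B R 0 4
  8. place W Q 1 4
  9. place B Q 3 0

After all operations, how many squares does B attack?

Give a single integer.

Answer: 23

Derivation:
Op 1: place WB@(3,2)
Op 2: remove (3,2)
Op 3: place BN@(4,3)
Op 4: place BR@(3,4)
Op 5: remove (3,4)
Op 6: place WQ@(5,1)
Op 7: place BR@(0,4)
Op 8: place WQ@(1,4)
Op 9: place BQ@(3,0)
Per-piece attacks for B:
  BR@(0,4): attacks (0,5) (0,3) (0,2) (0,1) (0,0) (1,4) [ray(1,0) blocked at (1,4)]
  BQ@(3,0): attacks (3,1) (3,2) (3,3) (3,4) (3,5) (4,0) (5,0) (2,0) (1,0) (0,0) (4,1) (5,2) (2,1) (1,2) (0,3)
  BN@(4,3): attacks (5,5) (3,5) (2,4) (5,1) (3,1) (2,2)
Union (23 distinct): (0,0) (0,1) (0,2) (0,3) (0,5) (1,0) (1,2) (1,4) (2,0) (2,1) (2,2) (2,4) (3,1) (3,2) (3,3) (3,4) (3,5) (4,0) (4,1) (5,0) (5,1) (5,2) (5,5)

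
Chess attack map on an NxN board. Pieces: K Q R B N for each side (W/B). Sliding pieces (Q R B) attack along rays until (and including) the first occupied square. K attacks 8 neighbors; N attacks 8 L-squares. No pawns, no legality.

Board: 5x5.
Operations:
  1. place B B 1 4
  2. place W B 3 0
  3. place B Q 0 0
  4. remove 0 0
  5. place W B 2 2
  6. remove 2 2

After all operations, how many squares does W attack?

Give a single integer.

Answer: 4

Derivation:
Op 1: place BB@(1,4)
Op 2: place WB@(3,0)
Op 3: place BQ@(0,0)
Op 4: remove (0,0)
Op 5: place WB@(2,2)
Op 6: remove (2,2)
Per-piece attacks for W:
  WB@(3,0): attacks (4,1) (2,1) (1,2) (0,3)
Union (4 distinct): (0,3) (1,2) (2,1) (4,1)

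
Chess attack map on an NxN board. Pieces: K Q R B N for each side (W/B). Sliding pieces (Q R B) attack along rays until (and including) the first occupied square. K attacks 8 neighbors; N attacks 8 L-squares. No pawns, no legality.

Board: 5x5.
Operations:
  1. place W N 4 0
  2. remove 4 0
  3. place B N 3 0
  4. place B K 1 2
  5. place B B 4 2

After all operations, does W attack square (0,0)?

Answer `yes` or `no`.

Answer: no

Derivation:
Op 1: place WN@(4,0)
Op 2: remove (4,0)
Op 3: place BN@(3,0)
Op 4: place BK@(1,2)
Op 5: place BB@(4,2)
Per-piece attacks for W:
W attacks (0,0): no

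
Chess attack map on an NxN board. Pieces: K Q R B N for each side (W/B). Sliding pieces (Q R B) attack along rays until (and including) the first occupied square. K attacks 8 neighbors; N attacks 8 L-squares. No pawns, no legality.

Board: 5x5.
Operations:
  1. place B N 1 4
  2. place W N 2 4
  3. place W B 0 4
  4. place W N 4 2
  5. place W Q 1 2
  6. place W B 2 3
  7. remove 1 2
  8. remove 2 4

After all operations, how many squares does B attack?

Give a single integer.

Op 1: place BN@(1,4)
Op 2: place WN@(2,4)
Op 3: place WB@(0,4)
Op 4: place WN@(4,2)
Op 5: place WQ@(1,2)
Op 6: place WB@(2,3)
Op 7: remove (1,2)
Op 8: remove (2,4)
Per-piece attacks for B:
  BN@(1,4): attacks (2,2) (3,3) (0,2)
Union (3 distinct): (0,2) (2,2) (3,3)

Answer: 3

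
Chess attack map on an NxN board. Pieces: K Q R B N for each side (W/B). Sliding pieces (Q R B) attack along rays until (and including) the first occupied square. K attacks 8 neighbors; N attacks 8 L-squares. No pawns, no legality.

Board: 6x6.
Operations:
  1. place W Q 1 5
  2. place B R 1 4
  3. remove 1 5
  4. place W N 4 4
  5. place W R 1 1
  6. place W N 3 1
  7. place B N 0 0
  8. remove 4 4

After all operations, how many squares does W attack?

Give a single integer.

Op 1: place WQ@(1,5)
Op 2: place BR@(1,4)
Op 3: remove (1,5)
Op 4: place WN@(4,4)
Op 5: place WR@(1,1)
Op 6: place WN@(3,1)
Op 7: place BN@(0,0)
Op 8: remove (4,4)
Per-piece attacks for W:
  WR@(1,1): attacks (1,2) (1,3) (1,4) (1,0) (2,1) (3,1) (0,1) [ray(0,1) blocked at (1,4); ray(1,0) blocked at (3,1)]
  WN@(3,1): attacks (4,3) (5,2) (2,3) (1,2) (5,0) (1,0)
Union (11 distinct): (0,1) (1,0) (1,2) (1,3) (1,4) (2,1) (2,3) (3,1) (4,3) (5,0) (5,2)

Answer: 11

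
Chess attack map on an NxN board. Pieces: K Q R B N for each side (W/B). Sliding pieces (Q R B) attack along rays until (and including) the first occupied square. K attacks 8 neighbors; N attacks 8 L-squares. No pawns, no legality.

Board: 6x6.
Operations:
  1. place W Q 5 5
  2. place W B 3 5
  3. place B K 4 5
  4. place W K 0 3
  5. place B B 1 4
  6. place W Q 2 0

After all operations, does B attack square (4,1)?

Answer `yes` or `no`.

Op 1: place WQ@(5,5)
Op 2: place WB@(3,5)
Op 3: place BK@(4,5)
Op 4: place WK@(0,3)
Op 5: place BB@(1,4)
Op 6: place WQ@(2,0)
Per-piece attacks for B:
  BB@(1,4): attacks (2,5) (2,3) (3,2) (4,1) (5,0) (0,5) (0,3) [ray(-1,-1) blocked at (0,3)]
  BK@(4,5): attacks (4,4) (5,5) (3,5) (5,4) (3,4)
B attacks (4,1): yes

Answer: yes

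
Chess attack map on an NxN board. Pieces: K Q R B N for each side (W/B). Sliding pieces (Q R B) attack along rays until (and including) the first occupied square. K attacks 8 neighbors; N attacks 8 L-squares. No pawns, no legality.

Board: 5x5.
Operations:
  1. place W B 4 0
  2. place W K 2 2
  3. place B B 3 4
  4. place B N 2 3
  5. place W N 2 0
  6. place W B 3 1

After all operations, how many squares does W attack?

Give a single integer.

Op 1: place WB@(4,0)
Op 2: place WK@(2,2)
Op 3: place BB@(3,4)
Op 4: place BN@(2,3)
Op 5: place WN@(2,0)
Op 6: place WB@(3,1)
Per-piece attacks for W:
  WN@(2,0): attacks (3,2) (4,1) (1,2) (0,1)
  WK@(2,2): attacks (2,3) (2,1) (3,2) (1,2) (3,3) (3,1) (1,3) (1,1)
  WB@(3,1): attacks (4,2) (4,0) (2,2) (2,0) [ray(1,-1) blocked at (4,0); ray(-1,1) blocked at (2,2); ray(-1,-1) blocked at (2,0)]
  WB@(4,0): attacks (3,1) [ray(-1,1) blocked at (3,1)]
Union (14 distinct): (0,1) (1,1) (1,2) (1,3) (2,0) (2,1) (2,2) (2,3) (3,1) (3,2) (3,3) (4,0) (4,1) (4,2)

Answer: 14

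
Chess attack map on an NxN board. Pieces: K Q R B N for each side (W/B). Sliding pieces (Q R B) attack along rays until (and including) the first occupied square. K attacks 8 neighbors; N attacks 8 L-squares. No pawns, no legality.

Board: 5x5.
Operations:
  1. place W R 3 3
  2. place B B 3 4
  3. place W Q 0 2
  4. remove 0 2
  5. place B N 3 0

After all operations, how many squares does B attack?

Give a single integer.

Answer: 7

Derivation:
Op 1: place WR@(3,3)
Op 2: place BB@(3,4)
Op 3: place WQ@(0,2)
Op 4: remove (0,2)
Op 5: place BN@(3,0)
Per-piece attacks for B:
  BN@(3,0): attacks (4,2) (2,2) (1,1)
  BB@(3,4): attacks (4,3) (2,3) (1,2) (0,1)
Union (7 distinct): (0,1) (1,1) (1,2) (2,2) (2,3) (4,2) (4,3)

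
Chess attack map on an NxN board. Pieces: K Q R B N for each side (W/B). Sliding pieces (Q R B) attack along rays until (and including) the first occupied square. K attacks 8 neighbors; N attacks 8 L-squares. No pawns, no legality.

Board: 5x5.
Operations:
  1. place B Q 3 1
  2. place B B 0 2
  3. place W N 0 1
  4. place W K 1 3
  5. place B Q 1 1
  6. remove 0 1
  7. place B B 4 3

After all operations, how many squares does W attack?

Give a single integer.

Answer: 8

Derivation:
Op 1: place BQ@(3,1)
Op 2: place BB@(0,2)
Op 3: place WN@(0,1)
Op 4: place WK@(1,3)
Op 5: place BQ@(1,1)
Op 6: remove (0,1)
Op 7: place BB@(4,3)
Per-piece attacks for W:
  WK@(1,3): attacks (1,4) (1,2) (2,3) (0,3) (2,4) (2,2) (0,4) (0,2)
Union (8 distinct): (0,2) (0,3) (0,4) (1,2) (1,4) (2,2) (2,3) (2,4)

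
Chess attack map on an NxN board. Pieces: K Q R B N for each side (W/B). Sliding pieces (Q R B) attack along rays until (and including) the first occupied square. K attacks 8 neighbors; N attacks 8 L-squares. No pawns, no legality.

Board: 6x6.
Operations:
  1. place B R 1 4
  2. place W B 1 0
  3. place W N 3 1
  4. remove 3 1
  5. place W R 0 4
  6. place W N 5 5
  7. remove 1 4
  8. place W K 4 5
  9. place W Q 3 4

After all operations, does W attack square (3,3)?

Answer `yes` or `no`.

Op 1: place BR@(1,4)
Op 2: place WB@(1,0)
Op 3: place WN@(3,1)
Op 4: remove (3,1)
Op 5: place WR@(0,4)
Op 6: place WN@(5,5)
Op 7: remove (1,4)
Op 8: place WK@(4,5)
Op 9: place WQ@(3,4)
Per-piece attacks for W:
  WR@(0,4): attacks (0,5) (0,3) (0,2) (0,1) (0,0) (1,4) (2,4) (3,4) [ray(1,0) blocked at (3,4)]
  WB@(1,0): attacks (2,1) (3,2) (4,3) (5,4) (0,1)
  WQ@(3,4): attacks (3,5) (3,3) (3,2) (3,1) (3,0) (4,4) (5,4) (2,4) (1,4) (0,4) (4,5) (4,3) (5,2) (2,5) (2,3) (1,2) (0,1) [ray(-1,0) blocked at (0,4); ray(1,1) blocked at (4,5)]
  WK@(4,5): attacks (4,4) (5,5) (3,5) (5,4) (3,4)
  WN@(5,5): attacks (4,3) (3,4)
W attacks (3,3): yes

Answer: yes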